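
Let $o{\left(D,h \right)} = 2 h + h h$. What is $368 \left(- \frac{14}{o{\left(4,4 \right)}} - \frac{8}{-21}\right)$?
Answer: $- \frac{1564}{21} \approx -74.476$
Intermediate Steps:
$o{\left(D,h \right)} = h^{2} + 2 h$ ($o{\left(D,h \right)} = 2 h + h^{2} = h^{2} + 2 h$)
$368 \left(- \frac{14}{o{\left(4,4 \right)}} - \frac{8}{-21}\right) = 368 \left(- \frac{14}{4 \left(2 + 4\right)} - \frac{8}{-21}\right) = 368 \left(- \frac{14}{4 \cdot 6} - - \frac{8}{21}\right) = 368 \left(- \frac{14}{24} + \frac{8}{21}\right) = 368 \left(\left(-14\right) \frac{1}{24} + \frac{8}{21}\right) = 368 \left(- \frac{7}{12} + \frac{8}{21}\right) = 368 \left(- \frac{17}{84}\right) = - \frac{1564}{21}$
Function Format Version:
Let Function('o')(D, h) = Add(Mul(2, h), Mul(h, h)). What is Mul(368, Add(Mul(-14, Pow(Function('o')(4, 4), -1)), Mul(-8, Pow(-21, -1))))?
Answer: Rational(-1564, 21) ≈ -74.476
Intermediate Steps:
Function('o')(D, h) = Add(Pow(h, 2), Mul(2, h)) (Function('o')(D, h) = Add(Mul(2, h), Pow(h, 2)) = Add(Pow(h, 2), Mul(2, h)))
Mul(368, Add(Mul(-14, Pow(Function('o')(4, 4), -1)), Mul(-8, Pow(-21, -1)))) = Mul(368, Add(Mul(-14, Pow(Mul(4, Add(2, 4)), -1)), Mul(-8, Pow(-21, -1)))) = Mul(368, Add(Mul(-14, Pow(Mul(4, 6), -1)), Mul(-8, Rational(-1, 21)))) = Mul(368, Add(Mul(-14, Pow(24, -1)), Rational(8, 21))) = Mul(368, Add(Mul(-14, Rational(1, 24)), Rational(8, 21))) = Mul(368, Add(Rational(-7, 12), Rational(8, 21))) = Mul(368, Rational(-17, 84)) = Rational(-1564, 21)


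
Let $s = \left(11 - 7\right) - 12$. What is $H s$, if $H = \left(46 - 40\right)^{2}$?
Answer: $-288$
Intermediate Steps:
$H = 36$ ($H = 6^{2} = 36$)
$s = -8$ ($s = 4 - 12 = -8$)
$H s = 36 \left(-8\right) = -288$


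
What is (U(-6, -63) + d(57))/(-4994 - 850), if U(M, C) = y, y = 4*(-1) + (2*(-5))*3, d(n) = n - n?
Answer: 17/2922 ≈ 0.0058179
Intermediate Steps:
d(n) = 0
y = -34 (y = -4 - 10*3 = -4 - 30 = -34)
U(M, C) = -34
(U(-6, -63) + d(57))/(-4994 - 850) = (-34 + 0)/(-4994 - 850) = -34/(-5844) = -34*(-1/5844) = 17/2922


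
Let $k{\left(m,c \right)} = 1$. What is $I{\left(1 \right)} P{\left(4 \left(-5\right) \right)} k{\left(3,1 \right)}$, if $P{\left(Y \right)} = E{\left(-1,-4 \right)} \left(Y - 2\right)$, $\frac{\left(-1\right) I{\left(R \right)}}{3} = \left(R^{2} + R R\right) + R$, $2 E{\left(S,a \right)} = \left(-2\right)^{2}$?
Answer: $396$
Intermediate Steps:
$E{\left(S,a \right)} = 2$ ($E{\left(S,a \right)} = \frac{\left(-2\right)^{2}}{2} = \frac{1}{2} \cdot 4 = 2$)
$I{\left(R \right)} = - 6 R^{2} - 3 R$ ($I{\left(R \right)} = - 3 \left(\left(R^{2} + R R\right) + R\right) = - 3 \left(\left(R^{2} + R^{2}\right) + R\right) = - 3 \left(2 R^{2} + R\right) = - 3 \left(R + 2 R^{2}\right) = - 6 R^{2} - 3 R$)
$P{\left(Y \right)} = -4 + 2 Y$ ($P{\left(Y \right)} = 2 \left(Y - 2\right) = 2 \left(-2 + Y\right) = -4 + 2 Y$)
$I{\left(1 \right)} P{\left(4 \left(-5\right) \right)} k{\left(3,1 \right)} = \left(-3\right) 1 \left(1 + 2 \cdot 1\right) \left(-4 + 2 \cdot 4 \left(-5\right)\right) 1 = \left(-3\right) 1 \left(1 + 2\right) \left(-4 + 2 \left(-20\right)\right) 1 = \left(-3\right) 1 \cdot 3 \left(-4 - 40\right) 1 = \left(-9\right) \left(-44\right) 1 = 396 \cdot 1 = 396$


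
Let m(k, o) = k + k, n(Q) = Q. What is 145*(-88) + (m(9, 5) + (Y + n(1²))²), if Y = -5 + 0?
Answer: -12726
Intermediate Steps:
m(k, o) = 2*k
Y = -5
145*(-88) + (m(9, 5) + (Y + n(1²))²) = 145*(-88) + (2*9 + (-5 + 1²)²) = -12760 + (18 + (-5 + 1)²) = -12760 + (18 + (-4)²) = -12760 + (18 + 16) = -12760 + 34 = -12726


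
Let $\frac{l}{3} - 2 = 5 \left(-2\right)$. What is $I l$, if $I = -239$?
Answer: $5736$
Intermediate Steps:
$l = -24$ ($l = 6 + 3 \cdot 5 \left(-2\right) = 6 + 3 \left(-10\right) = 6 - 30 = -24$)
$I l = \left(-239\right) \left(-24\right) = 5736$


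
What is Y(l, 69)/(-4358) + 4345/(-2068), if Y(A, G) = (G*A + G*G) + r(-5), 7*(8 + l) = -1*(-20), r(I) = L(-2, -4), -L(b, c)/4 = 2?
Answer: -8918913/2867564 ≈ -3.1103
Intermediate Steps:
L(b, c) = -8 (L(b, c) = -4*2 = -8)
r(I) = -8
l = -36/7 (l = -8 + (-1*(-20))/7 = -8 + (1/7)*20 = -8 + 20/7 = -36/7 ≈ -5.1429)
Y(A, G) = -8 + G**2 + A*G (Y(A, G) = (G*A + G*G) - 8 = (A*G + G**2) - 8 = (G**2 + A*G) - 8 = -8 + G**2 + A*G)
Y(l, 69)/(-4358) + 4345/(-2068) = (-8 + 69**2 - 36/7*69)/(-4358) + 4345/(-2068) = (-8 + 4761 - 2484/7)*(-1/4358) + 4345*(-1/2068) = (30787/7)*(-1/4358) - 395/188 = -30787/30506 - 395/188 = -8918913/2867564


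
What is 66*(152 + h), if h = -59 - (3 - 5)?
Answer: 6270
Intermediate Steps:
h = -57 (h = -59 - (-2) = -59 - 1*(-2) = -59 + 2 = -57)
66*(152 + h) = 66*(152 - 57) = 66*95 = 6270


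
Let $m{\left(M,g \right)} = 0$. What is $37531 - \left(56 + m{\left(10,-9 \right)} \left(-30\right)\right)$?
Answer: $37475$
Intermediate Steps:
$37531 - \left(56 + m{\left(10,-9 \right)} \left(-30\right)\right) = 37531 - \left(56 + 0 \left(-30\right)\right) = 37531 - \left(56 + 0\right) = 37531 - 56 = 37475$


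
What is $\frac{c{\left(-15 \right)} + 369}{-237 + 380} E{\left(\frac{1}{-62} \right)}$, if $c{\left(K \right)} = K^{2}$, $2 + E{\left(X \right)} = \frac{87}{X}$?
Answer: $- \frac{291384}{13} \approx -22414.0$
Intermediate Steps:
$E{\left(X \right)} = -2 + \frac{87}{X}$
$\frac{c{\left(-15 \right)} + 369}{-237 + 380} E{\left(\frac{1}{-62} \right)} = \frac{\left(-15\right)^{2} + 369}{-237 + 380} \left(-2 + \frac{87}{\frac{1}{-62}}\right) = \frac{225 + 369}{143} \left(-2 + \frac{87}{- \frac{1}{62}}\right) = 594 \cdot \frac{1}{143} \left(-2 + 87 \left(-62\right)\right) = \frac{54 \left(-2 - 5394\right)}{13} = \frac{54}{13} \left(-5396\right) = - \frac{291384}{13}$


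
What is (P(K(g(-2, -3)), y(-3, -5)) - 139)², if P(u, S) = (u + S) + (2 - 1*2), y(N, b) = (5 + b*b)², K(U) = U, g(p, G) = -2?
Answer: 576081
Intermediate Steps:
y(N, b) = (5 + b²)²
P(u, S) = S + u (P(u, S) = (S + u) + (2 - 2) = (S + u) + 0 = S + u)
(P(K(g(-2, -3)), y(-3, -5)) - 139)² = (((5 + (-5)²)² - 2) - 139)² = (((5 + 25)² - 2) - 139)² = ((30² - 2) - 139)² = ((900 - 2) - 139)² = (898 - 139)² = 759² = 576081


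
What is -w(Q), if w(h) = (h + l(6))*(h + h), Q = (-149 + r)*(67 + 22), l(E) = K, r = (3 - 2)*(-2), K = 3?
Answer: -361132808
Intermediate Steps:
r = -2 (r = 1*(-2) = -2)
l(E) = 3
Q = -13439 (Q = (-149 - 2)*(67 + 22) = -151*89 = -13439)
w(h) = 2*h*(3 + h) (w(h) = (h + 3)*(h + h) = (3 + h)*(2*h) = 2*h*(3 + h))
-w(Q) = -2*(-13439)*(3 - 13439) = -2*(-13439)*(-13436) = -1*361132808 = -361132808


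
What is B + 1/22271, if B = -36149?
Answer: -805074378/22271 ≈ -36149.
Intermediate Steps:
B + 1/22271 = -36149 + 1/22271 = -805074378/22271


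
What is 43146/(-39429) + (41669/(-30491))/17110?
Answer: -2501217193829/2285572124810 ≈ -1.0944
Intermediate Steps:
43146/(-39429) + (41669/(-30491))/17110 = 43146*(-1/39429) + (41669*(-1/30491))*(1/17110) = -4794/4381 - 41669/30491*1/17110 = -4794/4381 - 41669/521701010 = -2501217193829/2285572124810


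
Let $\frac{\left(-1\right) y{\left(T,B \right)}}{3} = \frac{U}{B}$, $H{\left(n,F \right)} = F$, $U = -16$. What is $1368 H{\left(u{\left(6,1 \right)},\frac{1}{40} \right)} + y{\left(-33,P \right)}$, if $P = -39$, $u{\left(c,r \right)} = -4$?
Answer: $\frac{2143}{65} \approx 32.969$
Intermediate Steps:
$y{\left(T,B \right)} = \frac{48}{B}$ ($y{\left(T,B \right)} = - 3 \left(- \frac{16}{B}\right) = \frac{48}{B}$)
$1368 H{\left(u{\left(6,1 \right)},\frac{1}{40} \right)} + y{\left(-33,P \right)} = \frac{1368}{40} + \frac{48}{-39} = 1368 \cdot \frac{1}{40} + 48 \left(- \frac{1}{39}\right) = \frac{171}{5} - \frac{16}{13} = \frac{2143}{65}$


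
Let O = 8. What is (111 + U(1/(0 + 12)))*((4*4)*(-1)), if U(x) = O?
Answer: -1904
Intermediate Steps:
U(x) = 8
(111 + U(1/(0 + 12)))*((4*4)*(-1)) = (111 + 8)*((4*4)*(-1)) = 119*(16*(-1)) = 119*(-16) = -1904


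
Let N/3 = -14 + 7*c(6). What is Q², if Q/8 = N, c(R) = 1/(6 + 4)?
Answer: 2547216/25 ≈ 1.0189e+5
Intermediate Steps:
c(R) = ⅒ (c(R) = 1/10 = ⅒)
N = -399/10 (N = 3*(-14 + 7*(⅒)) = 3*(-14 + 7/10) = 3*(-133/10) = -399/10 ≈ -39.900)
Q = -1596/5 (Q = 8*(-399/10) = -1596/5 ≈ -319.20)
Q² = (-1596/5)² = 2547216/25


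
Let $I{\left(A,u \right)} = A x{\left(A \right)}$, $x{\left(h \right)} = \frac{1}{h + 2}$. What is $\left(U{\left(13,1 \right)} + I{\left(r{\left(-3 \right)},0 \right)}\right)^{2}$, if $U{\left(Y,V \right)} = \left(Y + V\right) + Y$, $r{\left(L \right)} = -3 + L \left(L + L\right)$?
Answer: $\frac{224676}{289} \approx 777.43$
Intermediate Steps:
$r{\left(L \right)} = -3 + 2 L^{2}$ ($r{\left(L \right)} = -3 + L 2 L = -3 + 2 L^{2}$)
$x{\left(h \right)} = \frac{1}{2 + h}$
$U{\left(Y,V \right)} = V + 2 Y$ ($U{\left(Y,V \right)} = \left(V + Y\right) + Y = V + 2 Y$)
$I{\left(A,u \right)} = \frac{A}{2 + A}$
$\left(U{\left(13,1 \right)} + I{\left(r{\left(-3 \right)},0 \right)}\right)^{2} = \left(\left(1 + 2 \cdot 13\right) + \frac{-3 + 2 \left(-3\right)^{2}}{2 - \left(3 - 2 \left(-3\right)^{2}\right)}\right)^{2} = \left(\left(1 + 26\right) + \frac{-3 + 2 \cdot 9}{2 + \left(-3 + 2 \cdot 9\right)}\right)^{2} = \left(27 + \frac{-3 + 18}{2 + \left(-3 + 18\right)}\right)^{2} = \left(27 + \frac{15}{2 + 15}\right)^{2} = \left(27 + \frac{15}{17}\right)^{2} = \left(\frac{474}{17}\right)^{2} = \frac{224676}{289}$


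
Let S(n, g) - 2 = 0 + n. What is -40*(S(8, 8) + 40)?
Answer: -2000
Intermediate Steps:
S(n, g) = 2 + n (S(n, g) = 2 + (0 + n) = 2 + n)
-40*(S(8, 8) + 40) = -40*((2 + 8) + 40) = -40*(10 + 40) = -40*50 = -2000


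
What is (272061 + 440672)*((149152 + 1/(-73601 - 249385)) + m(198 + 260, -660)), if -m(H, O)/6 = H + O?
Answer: 34614210922175899/322986 ≈ 1.0717e+11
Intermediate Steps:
m(H, O) = -6*H - 6*O (m(H, O) = -6*(H + O) = -6*H - 6*O)
(272061 + 440672)*((149152 + 1/(-73601 - 249385)) + m(198 + 260, -660)) = (272061 + 440672)*((149152 + 1/(-73601 - 249385)) + (-6*(198 + 260) - 6*(-660))) = 712733*((149152 + 1/(-322986)) + (-6*458 + 3960)) = 712733*((149152 - 1/322986) + (-2748 + 3960)) = 712733*(48174007871/322986 + 1212) = 712733*(48565466903/322986) = 34614210922175899/322986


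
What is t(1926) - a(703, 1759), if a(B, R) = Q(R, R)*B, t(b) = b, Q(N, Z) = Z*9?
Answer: -11127267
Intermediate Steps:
Q(N, Z) = 9*Z
a(B, R) = 9*B*R (a(B, R) = (9*R)*B = 9*B*R)
t(1926) - a(703, 1759) = 1926 - 9*703*1759 = 1926 - 1*11129193 = 1926 - 11129193 = -11127267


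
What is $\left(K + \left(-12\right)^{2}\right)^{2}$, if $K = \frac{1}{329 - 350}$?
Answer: $\frac{9138529}{441} \approx 20722.0$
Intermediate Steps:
$K = - \frac{1}{21}$ ($K = \frac{1}{-21} = - \frac{1}{21} \approx -0.047619$)
$\left(K + \left(-12\right)^{2}\right)^{2} = \left(- \frac{1}{21} + \left(-12\right)^{2}\right)^{2} = \left(- \frac{1}{21} + 144\right)^{2} = \left(\frac{3023}{21}\right)^{2} = \frac{9138529}{441}$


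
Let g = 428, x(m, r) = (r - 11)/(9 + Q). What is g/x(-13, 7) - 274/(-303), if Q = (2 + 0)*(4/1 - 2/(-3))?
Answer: -198037/101 ≈ -1960.8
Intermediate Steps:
Q = 28/3 (Q = 2*(4*1 - 2*(-1/3)) = 2*(4 + 2/3) = 2*(14/3) = 28/3 ≈ 9.3333)
x(m, r) = -3/5 + 3*r/55 (x(m, r) = (r - 11)/(9 + 28/3) = (-11 + r)/(55/3) = (-11 + r)*(3/55) = -3/5 + 3*r/55)
g/x(-13, 7) - 274/(-303) = 428/(-3/5 + (3/55)*7) - 274/(-303) = 428/(-3/5 + 21/55) - 274*(-1/303) = 428/(-12/55) + 274/303 = 428*(-55/12) + 274/303 = -5885/3 + 274/303 = -198037/101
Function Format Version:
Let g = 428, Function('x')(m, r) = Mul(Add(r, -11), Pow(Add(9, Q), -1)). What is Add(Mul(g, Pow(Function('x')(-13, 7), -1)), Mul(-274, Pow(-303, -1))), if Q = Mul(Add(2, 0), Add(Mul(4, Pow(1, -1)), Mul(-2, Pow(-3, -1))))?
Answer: Rational(-198037, 101) ≈ -1960.8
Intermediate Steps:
Q = Rational(28, 3) (Q = Mul(2, Add(Mul(4, 1), Mul(-2, Rational(-1, 3)))) = Mul(2, Add(4, Rational(2, 3))) = Mul(2, Rational(14, 3)) = Rational(28, 3) ≈ 9.3333)
Function('x')(m, r) = Add(Rational(-3, 5), Mul(Rational(3, 55), r)) (Function('x')(m, r) = Mul(Add(r, -11), Pow(Add(9, Rational(28, 3)), -1)) = Mul(Add(-11, r), Pow(Rational(55, 3), -1)) = Mul(Add(-11, r), Rational(3, 55)) = Add(Rational(-3, 5), Mul(Rational(3, 55), r)))
Add(Mul(g, Pow(Function('x')(-13, 7), -1)), Mul(-274, Pow(-303, -1))) = Add(Mul(428, Pow(Add(Rational(-3, 5), Mul(Rational(3, 55), 7)), -1)), Mul(-274, Pow(-303, -1))) = Add(Mul(428, Pow(Add(Rational(-3, 5), Rational(21, 55)), -1)), Mul(-274, Rational(-1, 303))) = Add(Mul(428, Pow(Rational(-12, 55), -1)), Rational(274, 303)) = Add(Mul(428, Rational(-55, 12)), Rational(274, 303)) = Add(Rational(-5885, 3), Rational(274, 303)) = Rational(-198037, 101)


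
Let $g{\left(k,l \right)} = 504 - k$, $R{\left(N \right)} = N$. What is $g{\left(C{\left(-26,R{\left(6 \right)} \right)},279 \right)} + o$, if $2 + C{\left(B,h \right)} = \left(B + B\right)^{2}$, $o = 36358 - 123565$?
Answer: $-89405$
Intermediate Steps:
$o = -87207$
$C{\left(B,h \right)} = -2 + 4 B^{2}$ ($C{\left(B,h \right)} = -2 + \left(B + B\right)^{2} = -2 + \left(2 B\right)^{2} = -2 + 4 B^{2}$)
$g{\left(C{\left(-26,R{\left(6 \right)} \right)},279 \right)} + o = \left(504 - \left(-2 + 4 \left(-26\right)^{2}\right)\right) - 87207 = \left(504 - \left(-2 + 4 \cdot 676\right)\right) - 87207 = \left(504 - \left(-2 + 2704\right)\right) - 87207 = \left(504 - 2702\right) - 87207 = -2198 - 87207 = -89405$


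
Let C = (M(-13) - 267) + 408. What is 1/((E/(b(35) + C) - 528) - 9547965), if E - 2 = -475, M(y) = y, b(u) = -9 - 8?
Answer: -111/1059883196 ≈ -1.0473e-7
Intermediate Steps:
b(u) = -17
C = 128 (C = (-13 - 267) + 408 = -280 + 408 = 128)
E = -473 (E = 2 - 475 = -473)
1/((E/(b(35) + C) - 528) - 9547965) = 1/((-473/(-17 + 128) - 528) - 9547965) = 1/((-473/111 - 528) - 9547965) = 1/(-59081/111 - 9547965) = 1/(-1059883196/111) = -111/1059883196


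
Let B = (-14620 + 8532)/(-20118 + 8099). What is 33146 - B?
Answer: 398375686/12019 ≈ 33146.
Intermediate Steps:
B = 6088/12019 (B = -6088/(-12019) = -6088*(-1/12019) = 6088/12019 ≈ 0.50653)
33146 - B = 33146 - 1*6088/12019 = 33146 - 6088/12019 = 398375686/12019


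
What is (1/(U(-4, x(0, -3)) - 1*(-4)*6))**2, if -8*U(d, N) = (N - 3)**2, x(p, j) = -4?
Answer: 64/20449 ≈ 0.0031297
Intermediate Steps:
U(d, N) = -(-3 + N)**2/8 (U(d, N) = -(N - 3)**2/8 = -(-3 + N)**2/8)
(1/(U(-4, x(0, -3)) - 1*(-4)*6))**2 = (1/(-(-3 - 4)**2/8 - 1*(-4)*6))**2 = (1/(-1/8*(-7)**2 + 4*6))**2 = (1/(-1/8*49 + 24))**2 = (1/(-49/8 + 24))**2 = (1/(143/8))**2 = (8/143)**2 = 64/20449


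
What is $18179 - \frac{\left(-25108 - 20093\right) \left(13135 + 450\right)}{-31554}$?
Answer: $- \frac{13478473}{10518} \approx -1281.5$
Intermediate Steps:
$18179 - \frac{\left(-25108 - 20093\right) \left(13135 + 450\right)}{-31554} = 18179 - \left(-45201\right) 13585 \left(- \frac{1}{31554}\right) = 18179 - \left(-614055585\right) \left(- \frac{1}{31554}\right) = 18179 - \frac{204685195}{10518} = - \frac{13478473}{10518}$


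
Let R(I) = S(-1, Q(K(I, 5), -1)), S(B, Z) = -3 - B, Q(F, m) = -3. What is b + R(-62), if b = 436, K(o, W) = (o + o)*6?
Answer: 434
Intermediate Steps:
K(o, W) = 12*o (K(o, W) = (2*o)*6 = 12*o)
R(I) = -2 (R(I) = -3 - 1*(-1) = -3 + 1 = -2)
b + R(-62) = 436 - 2 = 434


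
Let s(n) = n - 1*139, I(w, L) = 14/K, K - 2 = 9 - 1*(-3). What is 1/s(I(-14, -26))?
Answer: -1/138 ≈ -0.0072464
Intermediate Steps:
K = 14 (K = 2 + (9 - 1*(-3)) = 2 + (9 + 3) = 2 + 12 = 14)
I(w, L) = 1 (I(w, L) = 14/14 = 14*(1/14) = 1)
s(n) = -139 + n (s(n) = n - 139 = -139 + n)
1/s(I(-14, -26)) = 1/(-139 + 1) = 1/(-138) = -1/138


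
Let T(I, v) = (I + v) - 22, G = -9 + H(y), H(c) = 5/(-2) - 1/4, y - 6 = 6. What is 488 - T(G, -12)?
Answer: 2135/4 ≈ 533.75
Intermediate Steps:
y = 12 (y = 6 + 6 = 12)
H(c) = -11/4 (H(c) = 5*(-1/2) - 1*1/4 = -5/2 - 1/4 = -11/4)
G = -47/4 (G = -9 - 11/4 = -47/4 ≈ -11.750)
T(I, v) = -22 + I + v
488 - T(G, -12) = 488 - (-22 - 47/4 - 12) = 488 - 1*(-183/4) = 488 + 183/4 = 2135/4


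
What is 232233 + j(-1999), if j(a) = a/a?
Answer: 232234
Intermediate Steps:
j(a) = 1
232233 + j(-1999) = 232233 + 1 = 232234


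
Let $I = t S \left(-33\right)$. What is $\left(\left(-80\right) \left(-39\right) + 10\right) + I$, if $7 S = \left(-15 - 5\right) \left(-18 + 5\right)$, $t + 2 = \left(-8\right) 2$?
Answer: $\frac{176350}{7} \approx 25193.0$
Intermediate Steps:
$t = -18$ ($t = -2 - 16 = -18$)
$S = \frac{260}{7}$ ($S = \frac{\left(-15 - 5\right) \left(-18 + 5\right)}{7} = \frac{\left(-20\right) \left(-13\right)}{7} = \frac{1}{7} \cdot 260 = \frac{260}{7} \approx 37.143$)
$I = \frac{154440}{7}$ ($I = \left(-18\right) \frac{260}{7} \left(-33\right) = \left(- \frac{4680}{7}\right) \left(-33\right) = \frac{154440}{7} \approx 22063.0$)
$\left(\left(-80\right) \left(-39\right) + 10\right) + I = \left(\left(-80\right) \left(-39\right) + 10\right) + \frac{154440}{7} = \left(3120 + 10\right) + \frac{154440}{7} = 3130 + \frac{154440}{7} = \frac{176350}{7}$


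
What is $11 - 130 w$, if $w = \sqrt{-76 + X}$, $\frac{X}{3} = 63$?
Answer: $11 - 130 \sqrt{113} \approx -1370.9$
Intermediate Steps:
$X = 189$ ($X = 3 \cdot 63 = 189$)
$w = \sqrt{113}$ ($w = \sqrt{-76 + 189} = \sqrt{113} \approx 10.63$)
$11 - 130 w = 11 - 130 \sqrt{113}$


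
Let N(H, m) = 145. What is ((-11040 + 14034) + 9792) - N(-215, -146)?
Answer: 12641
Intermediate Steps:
((-11040 + 14034) + 9792) - N(-215, -146) = ((-11040 + 14034) + 9792) - 1*145 = (2994 + 9792) - 145 = 12786 - 145 = 12641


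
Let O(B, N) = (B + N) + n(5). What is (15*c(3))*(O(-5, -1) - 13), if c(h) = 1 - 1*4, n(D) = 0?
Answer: 855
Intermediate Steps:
O(B, N) = B + N (O(B, N) = (B + N) + 0 = B + N)
c(h) = -3 (c(h) = 1 - 4 = -3)
(15*c(3))*(O(-5, -1) - 13) = (15*(-3))*((-5 - 1) - 13) = -45*(-6 - 13) = -45*(-19) = 855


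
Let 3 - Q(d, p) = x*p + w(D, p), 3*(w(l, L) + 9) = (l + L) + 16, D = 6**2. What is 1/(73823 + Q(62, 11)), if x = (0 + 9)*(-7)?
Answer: 1/74507 ≈ 1.3422e-5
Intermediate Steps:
D = 36
w(l, L) = -11/3 + L/3 + l/3 (w(l, L) = -9 + ((l + L) + 16)/3 = -9 + ((L + l) + 16)/3 = -9 + (16 + L + l)/3 = -9 + (16/3 + L/3 + l/3) = -11/3 + L/3 + l/3)
x = -63 (x = 9*(-7) = -63)
Q(d, p) = -16/3 + 188*p/3 (Q(d, p) = 3 - (-63*p + (-11/3 + p/3 + (1/3)*36)) = 3 - (-63*p + (-11/3 + p/3 + 12)) = 3 - (-63*p + (25/3 + p/3)) = 3 - (25/3 - 188*p/3) = 3 + (-25/3 + 188*p/3) = -16/3 + 188*p/3)
1/(73823 + Q(62, 11)) = 1/(73823 + (-16/3 + (188/3)*11)) = 1/(73823 + (-16/3 + 2068/3)) = 1/(73823 + 684) = 1/74507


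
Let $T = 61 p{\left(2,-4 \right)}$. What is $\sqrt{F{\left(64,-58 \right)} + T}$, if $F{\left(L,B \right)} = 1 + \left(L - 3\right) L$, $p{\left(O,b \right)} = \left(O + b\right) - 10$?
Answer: $\sqrt{3173} \approx 56.329$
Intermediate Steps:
$p{\left(O,b \right)} = -10 + O + b$ ($p{\left(O,b \right)} = \left(O + b\right) - 10 = -10 + O + b$)
$F{\left(L,B \right)} = 1 + L \left(-3 + L\right)$ ($F{\left(L,B \right)} = 1 + \left(-3 + L\right) L = 1 + L \left(-3 + L\right)$)
$T = -732$ ($T = 61 \left(-10 + 2 - 4\right) = 61 \left(-12\right) = -732$)
$\sqrt{F{\left(64,-58 \right)} + T} = \sqrt{\left(1 + 64^{2} - 192\right) - 732} = \sqrt{\left(1 + 4096 - 192\right) - 732} = \sqrt{3905 - 732} = \sqrt{3173}$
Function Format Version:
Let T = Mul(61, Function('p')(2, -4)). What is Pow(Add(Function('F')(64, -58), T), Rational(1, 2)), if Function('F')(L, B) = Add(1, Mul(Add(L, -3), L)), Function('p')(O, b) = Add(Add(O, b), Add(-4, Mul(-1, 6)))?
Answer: Pow(3173, Rational(1, 2)) ≈ 56.329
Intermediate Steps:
Function('p')(O, b) = Add(-10, O, b) (Function('p')(O, b) = Add(Add(O, b), Add(-4, -6)) = Add(Add(O, b), -10) = Add(-10, O, b))
Function('F')(L, B) = Add(1, Mul(L, Add(-3, L))) (Function('F')(L, B) = Add(1, Mul(Add(-3, L), L)) = Add(1, Mul(L, Add(-3, L))))
T = -732 (T = Mul(61, Add(-10, 2, -4)) = Mul(61, -12) = -732)
Pow(Add(Function('F')(64, -58), T), Rational(1, 2)) = Pow(Add(Add(1, Pow(64, 2), Mul(-3, 64)), -732), Rational(1, 2)) = Pow(Add(Add(1, 4096, -192), -732), Rational(1, 2)) = Pow(Add(3905, -732), Rational(1, 2)) = Pow(3173, Rational(1, 2))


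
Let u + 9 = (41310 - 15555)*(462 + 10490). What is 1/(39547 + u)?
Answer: 1/282108298 ≈ 3.5447e-9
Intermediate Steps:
u = 282068751 (u = -9 + (41310 - 15555)*(462 + 10490) = -9 + 25755*10952 = -9 + 282068760 = 282068751)
1/(39547 + u) = 1/(39547 + 282068751) = 1/282108298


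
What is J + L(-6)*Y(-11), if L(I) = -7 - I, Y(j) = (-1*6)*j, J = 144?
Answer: 78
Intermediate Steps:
Y(j) = -6*j
J + L(-6)*Y(-11) = 144 + (-7 - 1*(-6))*(-6*(-11)) = 144 + (-7 + 6)*66 = 144 - 1*66 = 144 - 66 = 78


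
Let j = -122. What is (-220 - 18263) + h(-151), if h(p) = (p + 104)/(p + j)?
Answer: -5045812/273 ≈ -18483.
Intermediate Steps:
h(p) = (104 + p)/(-122 + p) (h(p) = (p + 104)/(p - 122) = (104 + p)/(-122 + p))
(-220 - 18263) + h(-151) = (-220 - 18263) + (104 - 151)/(-122 - 151) = -18483 - 47/(-273) = -18483 - 1/273*(-47) = -18483 + 47/273 = -5045812/273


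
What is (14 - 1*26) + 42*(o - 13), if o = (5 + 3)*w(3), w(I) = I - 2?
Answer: -222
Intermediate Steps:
w(I) = -2 + I
o = 8 (o = (5 + 3)*(-2 + 3) = 8*1 = 8)
(14 - 1*26) + 42*(o - 13) = (14 - 1*26) + 42*(8 - 13) = (14 - 26) + 42*(-5) = -12 - 210 = -222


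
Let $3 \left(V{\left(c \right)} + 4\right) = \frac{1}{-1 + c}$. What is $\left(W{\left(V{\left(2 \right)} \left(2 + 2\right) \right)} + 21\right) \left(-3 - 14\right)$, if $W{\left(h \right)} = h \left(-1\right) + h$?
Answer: $-357$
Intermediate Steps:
$V{\left(c \right)} = -4 + \frac{1}{3 \left(-1 + c\right)}$
$W{\left(h \right)} = 0$ ($W{\left(h \right)} = - h + h = 0$)
$\left(W{\left(V{\left(2 \right)} \left(2 + 2\right) \right)} + 21\right) \left(-3 - 14\right) = \left(0 + 21\right) \left(-3 - 14\right) = 21 \left(-3 - 14\right) = 21 \left(-17\right) = -357$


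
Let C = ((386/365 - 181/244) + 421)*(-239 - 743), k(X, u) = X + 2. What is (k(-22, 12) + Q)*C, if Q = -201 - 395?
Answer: 5674434331412/22265 ≈ 2.5486e+8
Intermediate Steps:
Q = -596
k(X, u) = 2 + X
C = -18423488089/44530 (C = ((386*(1/365) - 181*1/244) + 421)*(-982) = ((386/365 - 181/244) + 421)*(-982) = (28119/89060 + 421)*(-982) = (37522379/89060)*(-982) = -18423488089/44530 ≈ -4.1373e+5)
(k(-22, 12) + Q)*C = ((2 - 22) - 596)*(-18423488089/44530) = (-20 - 596)*(-18423488089/44530) = -616*(-18423488089/44530) = 5674434331412/22265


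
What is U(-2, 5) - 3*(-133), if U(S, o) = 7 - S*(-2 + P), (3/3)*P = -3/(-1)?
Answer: 408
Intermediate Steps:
P = 3 (P = -3/(-1) = -3*(-1) = 3)
U(S, o) = 7 - S (U(S, o) = 7 - S*(-2 + 3) = 7 - S)
U(-2, 5) - 3*(-133) = (7 - 1*(-2)) - 3*(-133) = (7 + 2) + 399 = 9 + 399 = 408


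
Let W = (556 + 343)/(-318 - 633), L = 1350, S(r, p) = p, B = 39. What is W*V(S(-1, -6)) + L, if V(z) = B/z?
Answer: 2579387/1902 ≈ 1356.1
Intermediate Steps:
V(z) = 39/z
W = -899/951 (W = 899/(-951) = 899*(-1/951) = -899/951 ≈ -0.94532)
W*V(S(-1, -6)) + L = -11687/(317*(-6)) + 1350 = -11687*(-1)/(317*6) + 1350 = -899/951*(-13/2) + 1350 = 11687/1902 + 1350 = 2579387/1902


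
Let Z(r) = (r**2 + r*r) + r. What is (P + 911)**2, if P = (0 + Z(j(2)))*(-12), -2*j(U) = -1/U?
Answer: 3286969/4 ≈ 8.2174e+5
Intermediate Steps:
j(U) = 1/(2*U) (j(U) = -(-1)/(2*U) = 1/(2*U))
Z(r) = r + 2*r**2 (Z(r) = (r**2 + r**2) + r = 2*r**2 + r = r + 2*r**2)
P = -9/2 (P = (0 + ((1/2)/2)*(1 + 2*((1/2)/2)))*(-12) = (0 + ((1/2)*(1/2))*(1 + 2*((1/2)*(1/2))))*(-12) = (0 + (1 + 2*(1/4))/4)*(-12) = (0 + (1 + 1/2)/4)*(-12) = (0 + (1/4)*(3/2))*(-12) = (0 + 3/8)*(-12) = (3/8)*(-12) = -9/2 ≈ -4.5000)
(P + 911)**2 = (-9/2 + 911)**2 = (1813/2)**2 = 3286969/4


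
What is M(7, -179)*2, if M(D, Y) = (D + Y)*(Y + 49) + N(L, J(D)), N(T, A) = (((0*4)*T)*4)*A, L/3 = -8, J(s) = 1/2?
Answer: 44720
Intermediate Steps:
J(s) = 1/2
L = -24 (L = 3*(-8) = -24)
N(T, A) = 0 (N(T, A) = ((0*T)*4)*A = (0*4)*A = 0*A = 0)
M(D, Y) = (49 + Y)*(D + Y) (M(D, Y) = (D + Y)*(Y + 49) + 0 = (D + Y)*(49 + Y) + 0 = (49 + Y)*(D + Y) + 0 = (49 + Y)*(D + Y))
M(7, -179)*2 = ((-179)**2 + 49*7 + 49*(-179) + 7*(-179))*2 = (32041 + 343 - 8771 - 1253)*2 = 22360*2 = 44720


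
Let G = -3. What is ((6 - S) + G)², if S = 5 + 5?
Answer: 49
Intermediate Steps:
S = 10
((6 - S) + G)² = ((6 - 1*10) - 3)² = ((6 - 10) - 3)² = (-4 - 3)² = (-7)² = 49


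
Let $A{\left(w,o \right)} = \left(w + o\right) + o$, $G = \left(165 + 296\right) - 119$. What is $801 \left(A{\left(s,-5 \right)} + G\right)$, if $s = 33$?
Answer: $292365$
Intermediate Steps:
$G = 342$ ($G = 461 - 119 = 342$)
$A{\left(w,o \right)} = w + 2 o$ ($A{\left(w,o \right)} = \left(o + w\right) + o = w + 2 o$)
$801 \left(A{\left(s,-5 \right)} + G\right) = 801 \left(\left(33 + 2 \left(-5\right)\right) + 342\right) = 801 \left(\left(33 - 10\right) + 342\right) = 801 \left(23 + 342\right) = 801 \cdot 365 = 292365$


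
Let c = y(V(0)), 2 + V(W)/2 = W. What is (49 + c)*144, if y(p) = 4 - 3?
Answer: 7200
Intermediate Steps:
V(W) = -4 + 2*W
y(p) = 1
c = 1
(49 + c)*144 = (49 + 1)*144 = 50*144 = 7200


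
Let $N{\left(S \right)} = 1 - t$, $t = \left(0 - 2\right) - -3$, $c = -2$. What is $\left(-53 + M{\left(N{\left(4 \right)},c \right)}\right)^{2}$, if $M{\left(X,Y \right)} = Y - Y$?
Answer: $2809$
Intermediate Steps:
$t = 1$ ($t = -2 + 3 = 1$)
$N{\left(S \right)} = 0$ ($N{\left(S \right)} = 1 - 1 = 0$)
$M{\left(X,Y \right)} = 0$
$\left(-53 + M{\left(N{\left(4 \right)},c \right)}\right)^{2} = \left(-53 + 0\right)^{2} = \left(-53\right)^{2} = 2809$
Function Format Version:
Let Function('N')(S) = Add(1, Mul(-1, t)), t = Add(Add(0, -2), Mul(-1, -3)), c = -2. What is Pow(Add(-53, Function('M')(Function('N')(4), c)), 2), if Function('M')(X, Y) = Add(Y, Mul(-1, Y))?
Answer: 2809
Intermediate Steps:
t = 1 (t = Add(-2, 3) = 1)
Function('N')(S) = 0 (Function('N')(S) = Add(1, Mul(-1, 1)) = Add(1, -1) = 0)
Function('M')(X, Y) = 0
Pow(Add(-53, Function('M')(Function('N')(4), c)), 2) = Pow(Add(-53, 0), 2) = Pow(-53, 2) = 2809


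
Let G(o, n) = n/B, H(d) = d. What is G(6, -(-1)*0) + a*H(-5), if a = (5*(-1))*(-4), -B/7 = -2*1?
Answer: -100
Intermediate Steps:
B = 14 (B = -(-14) = -7*(-2) = 14)
a = 20 (a = -5*(-4) = 20)
G(o, n) = n/14
G(6, -(-1)*0) + a*H(-5) = (-(-1)*0)/14 + 20*(-5) = (-1*0)/14 - 100 = (1/14)*0 - 100 = 0 - 100 = -100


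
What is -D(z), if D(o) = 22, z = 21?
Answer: -22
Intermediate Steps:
-D(z) = -1*22 = -22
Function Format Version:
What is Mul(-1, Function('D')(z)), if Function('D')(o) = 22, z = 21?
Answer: -22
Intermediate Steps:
Mul(-1, Function('D')(z)) = Mul(-1, 22) = -22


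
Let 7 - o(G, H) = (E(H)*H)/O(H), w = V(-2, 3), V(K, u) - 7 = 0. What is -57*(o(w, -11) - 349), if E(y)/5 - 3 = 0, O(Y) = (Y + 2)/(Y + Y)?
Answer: -3496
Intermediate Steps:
V(K, u) = 7 (V(K, u) = 7 + 0 = 7)
O(Y) = (2 + Y)/(2*Y) (O(Y) = (2 + Y)/((2*Y)) = (2 + Y)*(1/(2*Y)) = (2 + Y)/(2*Y))
E(y) = 15 (E(y) = 15 + 5*0 = 15 + 0 = 15)
w = 7
o(G, H) = 7 - 30*H**2/(2 + H) (o(G, H) = 7 - 15*H/((2 + H)/(2*H)) = 7 - 15*H*2*H/(2 + H) = 7 - 30*H**2/(2 + H))
-57*(o(w, -11) - 349) = -57*((14 - 30*(-11)**2 + 7*(-11))/(2 - 11) - 349) = -57*((14 - 30*121 - 77)/(-9) - 349) = -57*(-(14 - 3630 - 77)/9 - 349) = -57*(-1/9*(-3693) - 349) = -57*(1231/3 - 349) = -57*184/3 = -3496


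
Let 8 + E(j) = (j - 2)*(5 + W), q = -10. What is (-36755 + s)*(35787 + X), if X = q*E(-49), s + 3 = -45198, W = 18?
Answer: -3900859732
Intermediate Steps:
s = -45201 (s = -3 - 45198 = -45201)
E(j) = -54 + 23*j (E(j) = -8 + (j - 2)*(5 + 18) = -8 + (-2 + j)*23 = -8 + (-46 + 23*j) = -54 + 23*j)
X = 11810 (X = -10*(-54 + 23*(-49)) = -10*(-54 - 1127) = -10*(-1181) = 11810)
(-36755 + s)*(35787 + X) = (-36755 - 45201)*(35787 + 11810) = -81956*47597 = -3900859732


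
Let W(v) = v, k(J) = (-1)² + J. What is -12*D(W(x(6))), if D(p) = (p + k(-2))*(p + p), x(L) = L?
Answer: -720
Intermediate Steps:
k(J) = 1 + J
D(p) = 2*p*(-1 + p) (D(p) = (p + (1 - 2))*(p + p) = (p - 1)*(2*p) = (-1 + p)*(2*p) = 2*p*(-1 + p))
-12*D(W(x(6))) = -24*6*(-1 + 6) = -24*6*5 = -12*60 = -720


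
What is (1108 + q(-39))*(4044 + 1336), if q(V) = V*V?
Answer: 14144020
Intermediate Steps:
q(V) = V²
(1108 + q(-39))*(4044 + 1336) = (1108 + (-39)²)*(4044 + 1336) = (1108 + 1521)*5380 = 2629*5380 = 14144020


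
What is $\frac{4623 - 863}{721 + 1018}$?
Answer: $\frac{80}{37} \approx 2.1622$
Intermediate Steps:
$\frac{4623 - 863}{721 + 1018} = \frac{3760}{1739} = 3760 \cdot \frac{1}{1739} = \frac{80}{37}$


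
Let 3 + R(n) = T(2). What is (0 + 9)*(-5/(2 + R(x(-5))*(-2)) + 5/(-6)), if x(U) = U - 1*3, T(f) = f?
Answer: -75/4 ≈ -18.750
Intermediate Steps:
x(U) = -3 + U (x(U) = U - 3 = -3 + U)
R(n) = -1 (R(n) = -3 + 2 = -1)
(0 + 9)*(-5/(2 + R(x(-5))*(-2)) + 5/(-6)) = (0 + 9)*(-5/(2 - 1*(-2)) + 5/(-6)) = 9*(-5/(2 + 2) + 5*(-1/6)) = 9*(-5/4 - 5/6) = 9*(-25/12) = -75/4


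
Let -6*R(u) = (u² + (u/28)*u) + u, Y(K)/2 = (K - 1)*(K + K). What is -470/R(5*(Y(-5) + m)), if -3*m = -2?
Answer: 35532/4757947 ≈ 0.0074679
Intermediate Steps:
m = ⅔ (m = -⅓*(-2) = ⅔ ≈ 0.66667)
Y(K) = 4*K*(-1 + K) (Y(K) = 2*((K - 1)*(K + K)) = 2*((-1 + K)*(2*K)) = 2*(2*K*(-1 + K)) = 4*K*(-1 + K))
R(u) = -29*u²/168 - u/6 (R(u) = -((u² + (u/28)*u) + u)/6 = -((u² + u²/28) + u)/6 = -(29*u²/28 + u)/6 = -(u + 29*u²/28)/6 = -29*u²/168 - u/6)
-470/R(5*(Y(-5) + m)) = -470*(-168/(5*(28 + 29*(5*(4*(-5)*(-1 - 5) + ⅔)))*(4*(-5)*(-1 - 5) + ⅔))) = -470*(-168/(5*(28 + 29*(5*(4*(-5)*(-6) + ⅔)))*(4*(-5)*(-6) + ⅔))) = -470*(-168/(5*(28 + 29*(5*(120 + ⅔)))*(120 + ⅔))) = -470*(-252/(905*(28 + 29*(5*(362/3))))) = -470*(-252/(905*(28 + 29*(1810/3)))) = -470*(-252/(905*(28 + 52490/3))) = -470/((-1/168*1810/3*52574/3)) = -470/(-23789735/378) = -470*(-378/23789735) = 35532/4757947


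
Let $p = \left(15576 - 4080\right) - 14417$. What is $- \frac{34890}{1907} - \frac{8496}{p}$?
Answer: $- \frac{85711818}{5570347} \approx -15.387$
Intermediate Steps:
$p = -2921$ ($p = 11496 - 14417 = -2921$)
$- \frac{34890}{1907} - \frac{8496}{p} = - \frac{34890}{1907} - \frac{8496}{-2921} = \left(-34890\right) \frac{1}{1907} - - \frac{8496}{2921} = - \frac{34890}{1907} + \frac{8496}{2921} = - \frac{85711818}{5570347}$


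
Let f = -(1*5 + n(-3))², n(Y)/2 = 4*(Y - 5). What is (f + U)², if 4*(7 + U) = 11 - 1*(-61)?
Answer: 12040900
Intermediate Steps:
n(Y) = -40 + 8*Y (n(Y) = 2*(4*(Y - 5)) = 2*(4*(-5 + Y)) = 2*(-20 + 4*Y) = -40 + 8*Y)
U = 11 (U = -7 + (11 - 1*(-61))/4 = -7 + (11 + 61)/4 = -7 + (¼)*72 = -7 + 18 = 11)
f = -3481 (f = -(1*5 + (-40 + 8*(-3)))² = -(5 + (-40 - 24))² = -(5 - 64)² = -1*(-59)² = -1*3481 = -3481)
(f + U)² = (-3481 + 11)² = (-3470)² = 12040900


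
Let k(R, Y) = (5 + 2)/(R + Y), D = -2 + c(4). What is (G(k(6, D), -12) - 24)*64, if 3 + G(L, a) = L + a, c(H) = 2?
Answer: -7264/3 ≈ -2421.3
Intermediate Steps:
D = 0 (D = -2 + 2 = 0)
k(R, Y) = 7/(R + Y)
G(L, a) = -3 + L + a (G(L, a) = -3 + (L + a) = -3 + L + a)
(G(k(6, D), -12) - 24)*64 = ((-3 + 7/(6 + 0) - 12) - 24)*64 = ((-3 + 7/6 - 12) - 24)*64 = (-83/6 - 24)*64 = -227/6*64 = -7264/3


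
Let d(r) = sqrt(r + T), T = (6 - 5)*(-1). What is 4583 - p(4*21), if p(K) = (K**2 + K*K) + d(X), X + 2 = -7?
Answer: -9529 - I*sqrt(10) ≈ -9529.0 - 3.1623*I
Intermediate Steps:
X = -9 (X = -2 - 7 = -9)
T = -1 (T = 1*(-1) = -1)
d(r) = sqrt(-1 + r) (d(r) = sqrt(r - 1) = sqrt(-1 + r))
p(K) = 2*K**2 + I*sqrt(10) (p(K) = (K**2 + K*K) + sqrt(-1 - 9) = (K**2 + K**2) + sqrt(-10) = 2*K**2 + I*sqrt(10))
4583 - p(4*21) = 4583 - (2*(4*21)**2 + I*sqrt(10)) = 4583 - (2*84**2 + I*sqrt(10)) = 4583 - (2*7056 + I*sqrt(10)) = 4583 - (14112 + I*sqrt(10)) = 4583 + (-14112 - I*sqrt(10)) = -9529 - I*sqrt(10)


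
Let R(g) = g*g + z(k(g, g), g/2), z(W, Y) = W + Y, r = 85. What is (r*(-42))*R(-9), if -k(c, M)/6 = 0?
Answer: -273105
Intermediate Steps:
k(c, M) = 0 (k(c, M) = -6*0 = 0)
R(g) = g² + g/2 (R(g) = g*g + (0 + g/2) = g² + (0 + g*(½)) = g² + (0 + g/2) = g² + g/2)
(r*(-42))*R(-9) = (85*(-42))*(-9*(½ - 9)) = -(-32130)*(-17)/2 = -3570*153/2 = -273105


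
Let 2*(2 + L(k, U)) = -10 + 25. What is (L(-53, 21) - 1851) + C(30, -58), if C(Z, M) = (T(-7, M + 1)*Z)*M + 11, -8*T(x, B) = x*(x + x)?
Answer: 38961/2 ≈ 19481.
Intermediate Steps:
L(k, U) = 11/2 (L(k, U) = -2 + (-10 + 25)/2 = -2 + (1/2)*15 = -2 + 15/2 = 11/2)
T(x, B) = -x**2/4 (T(x, B) = -x*(x + x)/8 = -x*2*x/8 = -x**2/4)
C(Z, M) = 11 - 49*M*Z/4 (C(Z, M) = ((-1/4*(-7)**2)*Z)*M + 11 = ((-1/4*49)*Z)*M + 11 = (-49*Z/4)*M + 11 = -49*M*Z/4 + 11 = 11 - 49*M*Z/4)
(L(-53, 21) - 1851) + C(30, -58) = (11/2 - 1851) + (11 - 49/4*(-58)*30) = -3691/2 + (11 + 21315) = -3691/2 + 21326 = 38961/2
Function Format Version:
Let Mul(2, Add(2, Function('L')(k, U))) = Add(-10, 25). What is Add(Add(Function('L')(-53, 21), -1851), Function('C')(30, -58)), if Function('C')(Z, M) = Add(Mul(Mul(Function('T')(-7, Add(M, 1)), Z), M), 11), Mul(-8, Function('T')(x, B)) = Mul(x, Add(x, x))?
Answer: Rational(38961, 2) ≈ 19481.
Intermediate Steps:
Function('L')(k, U) = Rational(11, 2) (Function('L')(k, U) = Add(-2, Mul(Rational(1, 2), Add(-10, 25))) = Add(-2, Mul(Rational(1, 2), 15)) = Add(-2, Rational(15, 2)) = Rational(11, 2))
Function('T')(x, B) = Mul(Rational(-1, 4), Pow(x, 2)) (Function('T')(x, B) = Mul(Rational(-1, 8), Mul(x, Add(x, x))) = Mul(Rational(-1, 8), Mul(x, Mul(2, x))) = Mul(Rational(-1, 8), Mul(2, Pow(x, 2))) = Mul(Rational(-1, 4), Pow(x, 2)))
Function('C')(Z, M) = Add(11, Mul(Rational(-49, 4), M, Z)) (Function('C')(Z, M) = Add(Mul(Mul(Mul(Rational(-1, 4), Pow(-7, 2)), Z), M), 11) = Add(Mul(Mul(Mul(Rational(-1, 4), 49), Z), M), 11) = Add(Mul(Mul(Rational(-49, 4), Z), M), 11) = Add(Mul(Rational(-49, 4), M, Z), 11) = Add(11, Mul(Rational(-49, 4), M, Z)))
Add(Add(Function('L')(-53, 21), -1851), Function('C')(30, -58)) = Add(Add(Rational(11, 2), -1851), Add(11, Mul(Rational(-49, 4), -58, 30))) = Add(Rational(-3691, 2), Add(11, 21315)) = Add(Rational(-3691, 2), 21326) = Rational(38961, 2)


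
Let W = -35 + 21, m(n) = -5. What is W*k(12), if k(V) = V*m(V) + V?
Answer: 672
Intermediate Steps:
W = -14
k(V) = -4*V (k(V) = V*(-5) + V = -5*V + V = -4*V)
W*k(12) = -(-56)*12 = -14*(-48) = 672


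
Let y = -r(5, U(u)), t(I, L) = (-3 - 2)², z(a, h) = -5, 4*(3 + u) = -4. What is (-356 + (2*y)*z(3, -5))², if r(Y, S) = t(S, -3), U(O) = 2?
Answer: 11236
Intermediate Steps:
u = -4 (u = -3 + (¼)*(-4) = -3 - 1 = -4)
t(I, L) = 25 (t(I, L) = (-5)² = 25)
r(Y, S) = 25
y = -25 (y = -1*25 = -25)
(-356 + (2*y)*z(3, -5))² = (-356 + (2*(-25))*(-5))² = (-356 - 50*(-5))² = (-356 + 250)² = (-106)² = 11236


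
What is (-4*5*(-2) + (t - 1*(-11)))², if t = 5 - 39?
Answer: 289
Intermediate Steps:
t = -34
(-4*5*(-2) + (t - 1*(-11)))² = (-4*5*(-2) + (-34 - 1*(-11)))² = (-20*(-2) + (-34 + 11))² = (40 - 23)² = 17² = 289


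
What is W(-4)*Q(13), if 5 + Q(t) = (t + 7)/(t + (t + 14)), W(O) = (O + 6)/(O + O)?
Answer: 9/8 ≈ 1.1250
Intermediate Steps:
W(O) = (6 + O)/(2*O) (W(O) = (6 + O)/((2*O)) = (6 + O)*(1/(2*O)) = (6 + O)/(2*O))
Q(t) = -5 + (7 + t)/(14 + 2*t) (Q(t) = -5 + (t + 7)/(t + (t + 14)) = -5 + (7 + t)/(t + (14 + t)) = -5 + (7 + t)/(14 + 2*t))
W(-4)*Q(13) = ((½)*(6 - 4)/(-4))*(-9/2) = ((½)*(-¼)*2)*(-9/2) = -¼*(-9/2) = 9/8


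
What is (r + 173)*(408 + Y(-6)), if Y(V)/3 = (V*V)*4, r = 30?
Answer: 170520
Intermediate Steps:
Y(V) = 12*V² (Y(V) = 3*((V*V)*4) = 3*(V²*4) = 3*(4*V²) = 12*V²)
(r + 173)*(408 + Y(-6)) = (30 + 173)*(408 + 12*(-6)²) = 203*(408 + 12*36) = 203*(408 + 432) = 203*840 = 170520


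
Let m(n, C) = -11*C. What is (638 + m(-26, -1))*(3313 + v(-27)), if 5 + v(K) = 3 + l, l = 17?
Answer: 2159872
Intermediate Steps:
v(K) = 15 (v(K) = -5 + (3 + 17) = -5 + 20 = 15)
(638 + m(-26, -1))*(3313 + v(-27)) = (638 - 11*(-1))*(3313 + 15) = (638 + 11)*3328 = 649*3328 = 2159872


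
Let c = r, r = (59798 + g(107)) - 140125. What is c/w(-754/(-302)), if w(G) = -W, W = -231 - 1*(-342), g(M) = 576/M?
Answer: 8594413/11877 ≈ 723.62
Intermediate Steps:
r = -8594413/107 (r = (59798 + 576/107) - 140125 = 6398962/107 - 140125 = -8594413/107 ≈ -80322.)
c = -8594413/107 ≈ -80322.
W = 111 (W = -231 + 342 = 111)
w(G) = -111 (w(G) = -1*111 = -111)
c/w(-754/(-302)) = -8594413/107/(-111) = -8594413/107*(-1/111) = 8594413/11877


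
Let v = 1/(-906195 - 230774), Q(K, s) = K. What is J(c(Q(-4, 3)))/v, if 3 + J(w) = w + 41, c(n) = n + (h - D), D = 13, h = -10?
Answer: -12506659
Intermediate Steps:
v = -1/1136969 (v = 1/(-1136969) = -1/1136969 ≈ -8.7953e-7)
c(n) = -23 + n (c(n) = n + (-10 - 1*13) = n + (-10 - 13) = n - 23 = -23 + n)
J(w) = 38 + w (J(w) = -3 + (w + 41) = -3 + (41 + w) = 38 + w)
J(c(Q(-4, 3)))/v = (38 + (-23 - 4))/(-1/1136969) = (38 - 27)*(-1136969) = 11*(-1136969) = -12506659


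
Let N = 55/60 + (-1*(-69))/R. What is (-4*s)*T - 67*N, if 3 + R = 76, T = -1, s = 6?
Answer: -88253/876 ≈ -100.75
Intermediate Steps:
R = 73 (R = -3 + 76 = 73)
N = 1631/876 (N = 55/60 - 1*(-69)/73 = 55*(1/60) + 69*(1/73) = 11/12 + 69/73 = 1631/876 ≈ 1.8619)
(-4*s)*T - 67*N = -4*6*(-1) - 67*1631/876 = -24*(-1) - 109277/876 = 24 - 109277/876 = -88253/876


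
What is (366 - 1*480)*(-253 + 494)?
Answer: -27474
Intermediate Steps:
(366 - 1*480)*(-253 + 494) = (366 - 480)*241 = -114*241 = -27474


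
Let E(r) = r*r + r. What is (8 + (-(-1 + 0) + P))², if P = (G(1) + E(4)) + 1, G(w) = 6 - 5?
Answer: 961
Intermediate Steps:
G(w) = 1
E(r) = r + r² (E(r) = r² + r = r + r²)
P = 22 (P = (1 + 4*(1 + 4)) + 1 = (1 + 4*5) + 1 = (1 + 20) + 1 = 21 + 1 = 22)
(8 + (-(-1 + 0) + P))² = (8 + (-(-1 + 0) + 22))² = (8 + (-1*(-1) + 22))² = (8 + (1 + 22))² = (8 + 23)² = 31² = 961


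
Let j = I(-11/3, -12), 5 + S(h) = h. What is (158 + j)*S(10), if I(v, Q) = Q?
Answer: 730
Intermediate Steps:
S(h) = -5 + h
j = -12
(158 + j)*S(10) = (158 - 12)*(-5 + 10) = 146*5 = 730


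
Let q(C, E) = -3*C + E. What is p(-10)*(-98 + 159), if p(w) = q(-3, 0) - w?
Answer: 1159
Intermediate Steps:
q(C, E) = E - 3*C
p(w) = 9 - w (p(w) = (0 - 3*(-3)) - w = (0 + 9) - w = 9 - w)
p(-10)*(-98 + 159) = (9 - 1*(-10))*(-98 + 159) = (9 + 10)*61 = 19*61 = 1159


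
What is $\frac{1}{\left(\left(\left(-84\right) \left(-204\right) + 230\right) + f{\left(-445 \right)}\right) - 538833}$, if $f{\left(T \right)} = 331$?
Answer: $- \frac{1}{521136} \approx -1.9189 \cdot 10^{-6}$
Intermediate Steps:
$\frac{1}{\left(\left(\left(-84\right) \left(-204\right) + 230\right) + f{\left(-445 \right)}\right) - 538833} = \frac{1}{\left(\left(\left(-84\right) \left(-204\right) + 230\right) + 331\right) - 538833} = \frac{1}{\left(\left(17136 + 230\right) + 331\right) - 538833} = \frac{1}{\left(17366 + 331\right) - 538833} = \frac{1}{17697 - 538833} = \frac{1}{-521136} = - \frac{1}{521136}$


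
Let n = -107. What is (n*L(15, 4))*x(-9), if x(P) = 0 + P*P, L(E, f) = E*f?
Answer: -520020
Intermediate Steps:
x(P) = P² (x(P) = 0 + P² = P²)
(n*L(15, 4))*x(-9) = -1605*4*(-9)² = -107*60*81 = -6420*81 = -520020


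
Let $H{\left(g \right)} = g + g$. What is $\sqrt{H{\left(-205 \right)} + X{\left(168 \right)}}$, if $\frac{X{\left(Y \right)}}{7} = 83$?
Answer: $3 \sqrt{19} \approx 13.077$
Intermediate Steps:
$X{\left(Y \right)} = 581$ ($X{\left(Y \right)} = 7 \cdot 83 = 581$)
$H{\left(g \right)} = 2 g$
$\sqrt{H{\left(-205 \right)} + X{\left(168 \right)}} = \sqrt{2 \left(-205\right) + 581} = \sqrt{-410 + 581} = \sqrt{171} = 3 \sqrt{19}$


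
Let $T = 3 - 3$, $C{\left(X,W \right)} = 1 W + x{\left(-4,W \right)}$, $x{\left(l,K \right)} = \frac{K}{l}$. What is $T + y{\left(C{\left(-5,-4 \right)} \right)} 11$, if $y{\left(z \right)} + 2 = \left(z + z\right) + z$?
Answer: $-121$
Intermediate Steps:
$C{\left(X,W \right)} = \frac{3 W}{4}$ ($C{\left(X,W \right)} = 1 W + \frac{W}{-4} = W + W \left(- \frac{1}{4}\right) = W - \frac{W}{4} = \frac{3 W}{4}$)
$y{\left(z \right)} = -2 + 3 z$ ($y{\left(z \right)} = -2 + \left(\left(z + z\right) + z\right) = -2 + \left(2 z + z\right) = -2 + 3 z$)
$T = 0$ ($T = 3 - 3 = 0$)
$T + y{\left(C{\left(-5,-4 \right)} \right)} 11 = 0 + \left(-2 + 3 \cdot \frac{3}{4} \left(-4\right)\right) 11 = 0 + \left(-2 + 3 \left(-3\right)\right) 11 = 0 + \left(-2 - 9\right) 11 = 0 - 121 = -121$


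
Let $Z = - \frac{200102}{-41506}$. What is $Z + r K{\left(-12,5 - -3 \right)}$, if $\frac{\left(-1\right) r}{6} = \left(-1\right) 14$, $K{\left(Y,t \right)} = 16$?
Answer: $\frac{27992083}{20753} \approx 1348.8$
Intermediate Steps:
$r = 84$ ($r = - 6 \left(\left(-1\right) 14\right) = \left(-6\right) \left(-14\right) = 84$)
$Z = \frac{100051}{20753}$ ($Z = \left(-200102\right) \left(- \frac{1}{41506}\right) = \frac{100051}{20753} \approx 4.821$)
$Z + r K{\left(-12,5 - -3 \right)} = \frac{100051}{20753} + 84 \cdot 16 = \frac{100051}{20753} + 1344 = \frac{27992083}{20753}$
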